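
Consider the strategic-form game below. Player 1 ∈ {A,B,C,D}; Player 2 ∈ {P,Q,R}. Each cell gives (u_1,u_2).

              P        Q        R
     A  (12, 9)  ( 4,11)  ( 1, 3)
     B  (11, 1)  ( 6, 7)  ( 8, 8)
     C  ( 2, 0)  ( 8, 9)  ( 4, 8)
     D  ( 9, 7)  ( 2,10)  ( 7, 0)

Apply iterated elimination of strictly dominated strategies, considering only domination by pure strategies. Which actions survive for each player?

Survivors P1:{B,C} P2:{Q,R}

P1 drop D (B beats it: P:11>9 Q:6>2 R:8>7)
P2 drop P (Q beats it: A:11>9 B:7>1 C:9>0)
P1 drop A (B beats it: Q:6>4 R:8>1)
P1→{B,C} P2→{Q,R}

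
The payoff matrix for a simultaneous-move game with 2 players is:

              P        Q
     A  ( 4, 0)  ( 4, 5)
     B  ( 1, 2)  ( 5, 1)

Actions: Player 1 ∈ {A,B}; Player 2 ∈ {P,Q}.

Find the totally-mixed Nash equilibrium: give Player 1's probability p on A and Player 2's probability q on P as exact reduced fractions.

P1 indiff ⇒ q·4+(1-q)·4 = q·1+(1-q)·5 ⇒ q(3) = (1-q)(1) ⇒ q = 1/4
P2 indiff ⇒ p·0+(1-p)·2 = p·5+(1-p)·1 ⇒ p(-5) = (1-p)(-1) ⇒ p = 1/6

P1 mixes 1/6 on A; P2 mixes 1/4 on P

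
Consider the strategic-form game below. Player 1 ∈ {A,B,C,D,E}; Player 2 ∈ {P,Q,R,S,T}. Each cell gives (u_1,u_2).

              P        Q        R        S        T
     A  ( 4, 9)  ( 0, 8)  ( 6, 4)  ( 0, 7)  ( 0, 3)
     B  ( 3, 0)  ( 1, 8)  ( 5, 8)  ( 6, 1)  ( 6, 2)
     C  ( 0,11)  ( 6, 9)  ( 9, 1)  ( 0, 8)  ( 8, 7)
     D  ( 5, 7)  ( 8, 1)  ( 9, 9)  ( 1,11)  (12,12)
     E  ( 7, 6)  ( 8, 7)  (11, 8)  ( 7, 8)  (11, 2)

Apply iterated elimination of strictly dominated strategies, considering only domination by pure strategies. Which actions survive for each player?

P1 drop A (D beats it: P:5>4 Q:8>0 R:9>6 S:1>0 T:12>0)
P1 drop B (E beats it: P:7>3 Q:8>1 R:11>5 S:7>6 T:11>6)
P1 drop C (E beats it: P:7>0 Q:8>6 R:11>9 S:7>0 T:11>8)
P2 drop P (R beats it: D:9>7 E:8>6)
P2 drop Q (R beats it: D:9>1 E:8>7)
P1→{D,E} P2→{R,S,T}

IESDS → P1:{D,E} P2:{R,S,T}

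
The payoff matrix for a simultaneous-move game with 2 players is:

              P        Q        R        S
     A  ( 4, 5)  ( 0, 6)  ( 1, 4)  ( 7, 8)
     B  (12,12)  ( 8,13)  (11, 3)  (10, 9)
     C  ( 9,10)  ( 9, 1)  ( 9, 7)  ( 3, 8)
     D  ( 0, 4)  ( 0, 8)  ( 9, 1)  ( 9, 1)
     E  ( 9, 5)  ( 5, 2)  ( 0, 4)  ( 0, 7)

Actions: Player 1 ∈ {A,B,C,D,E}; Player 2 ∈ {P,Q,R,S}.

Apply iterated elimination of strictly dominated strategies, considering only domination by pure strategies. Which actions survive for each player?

IESDS → P1:{B,C} P2:{P,Q}

P1 drop A (B beats it: P:12>4 Q:8>0 R:11>1 S:10>7)
P1 drop D (B beats it: P:12>0 Q:8>0 R:11>9 S:10>9)
P1 drop E (B beats it: P:12>9 Q:8>5 R:11>0 S:10>0)
P2 drop R (P beats it: B:12>3 C:10>7)
P2 drop S (P beats it: B:12>9 C:10>8)
P1→{B,C} P2→{P,Q}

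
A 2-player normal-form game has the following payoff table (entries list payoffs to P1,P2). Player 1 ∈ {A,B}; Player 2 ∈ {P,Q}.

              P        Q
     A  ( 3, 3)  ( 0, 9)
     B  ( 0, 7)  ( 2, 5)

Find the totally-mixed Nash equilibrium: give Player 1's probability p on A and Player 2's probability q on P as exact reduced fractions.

(p,q) = (1/4, 2/5)

P1 indiff ⇒ q·3+(1-q)·0 = q·0+(1-q)·2 ⇒ q(3) = (1-q)(2) ⇒ q = 2/5
P2 indiff ⇒ p·3+(1-p)·7 = p·9+(1-p)·5 ⇒ p(-6) = (1-p)(-2) ⇒ p = 1/4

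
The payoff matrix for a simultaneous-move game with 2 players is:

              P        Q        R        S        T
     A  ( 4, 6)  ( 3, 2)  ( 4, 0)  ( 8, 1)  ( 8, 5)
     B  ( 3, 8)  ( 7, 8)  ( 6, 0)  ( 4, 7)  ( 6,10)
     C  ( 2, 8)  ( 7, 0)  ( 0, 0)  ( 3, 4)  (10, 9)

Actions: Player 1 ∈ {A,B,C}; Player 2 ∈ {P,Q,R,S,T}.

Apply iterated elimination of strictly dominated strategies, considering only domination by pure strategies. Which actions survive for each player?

IESDS → P1:{A,C} P2:{P,T}

P2 drop Q (T beats it: A:5>2 B:10>8 C:9>0)
P2 drop R (P beats it: A:6>0 B:8>0 C:8>0)
P1 drop B (A beats it: P:4>3 S:8>4 T:8>6)
P2 drop S (P beats it: A:6>1 C:8>4)
P1→{A,C} P2→{P,T}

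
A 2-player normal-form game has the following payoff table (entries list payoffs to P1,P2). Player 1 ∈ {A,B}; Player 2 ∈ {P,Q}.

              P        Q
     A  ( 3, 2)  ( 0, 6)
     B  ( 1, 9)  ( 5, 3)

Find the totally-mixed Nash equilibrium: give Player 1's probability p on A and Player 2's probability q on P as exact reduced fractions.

(p,q) = (3/5, 5/7)

P1 indiff ⇒ q·3+(1-q)·0 = q·1+(1-q)·5 ⇒ q(2) = (1-q)(5) ⇒ q = 5/7
P2 indiff ⇒ p·2+(1-p)·9 = p·6+(1-p)·3 ⇒ p(-4) = (1-p)(-6) ⇒ p = 3/5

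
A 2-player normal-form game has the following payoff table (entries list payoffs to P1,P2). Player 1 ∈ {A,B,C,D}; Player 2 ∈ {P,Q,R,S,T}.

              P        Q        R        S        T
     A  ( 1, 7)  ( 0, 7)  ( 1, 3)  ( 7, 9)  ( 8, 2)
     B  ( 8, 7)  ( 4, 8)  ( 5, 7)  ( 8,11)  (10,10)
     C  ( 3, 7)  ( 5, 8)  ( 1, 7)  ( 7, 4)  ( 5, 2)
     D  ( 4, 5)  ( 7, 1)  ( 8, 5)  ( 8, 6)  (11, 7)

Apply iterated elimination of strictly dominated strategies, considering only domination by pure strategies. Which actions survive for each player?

P1 drop A (B beats it: P:8>1 Q:4>0 R:5>1 S:8>7 T:10>8)
P1 drop C (D beats it: P:4>3 Q:7>5 R:8>1 S:8>7 T:11>5)
P2 drop P (S beats it: B:11>7 D:6>5)
P2 drop Q (S beats it: B:11>8 D:6>1)
P2 drop R (S beats it: B:11>7 D:6>5)
P1→{B,D} P2→{S,T}

Remaining: P1:{B,D} P2:{S,T}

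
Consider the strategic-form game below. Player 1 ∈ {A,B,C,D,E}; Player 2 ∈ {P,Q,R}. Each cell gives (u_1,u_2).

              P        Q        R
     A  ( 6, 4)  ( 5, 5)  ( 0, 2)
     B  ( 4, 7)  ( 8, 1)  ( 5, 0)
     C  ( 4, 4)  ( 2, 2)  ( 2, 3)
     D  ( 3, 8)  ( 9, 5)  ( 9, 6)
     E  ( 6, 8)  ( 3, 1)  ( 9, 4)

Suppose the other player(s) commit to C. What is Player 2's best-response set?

BR_2 = {P}

u_2(P vs C) = 4
u_2(Q vs C) = 2
u_2(R vs C) = 3
max payoff 4 at {P}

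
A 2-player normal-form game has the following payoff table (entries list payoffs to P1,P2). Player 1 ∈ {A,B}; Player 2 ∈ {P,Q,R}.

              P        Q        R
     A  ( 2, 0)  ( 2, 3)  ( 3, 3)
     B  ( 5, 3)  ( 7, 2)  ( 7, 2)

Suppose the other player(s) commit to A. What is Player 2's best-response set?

u_2(P vs A) = 0
u_2(Q vs A) = 3
u_2(R vs A) = 3
max payoff 3 at {Q,R}

argmax u_2 = {Q,R}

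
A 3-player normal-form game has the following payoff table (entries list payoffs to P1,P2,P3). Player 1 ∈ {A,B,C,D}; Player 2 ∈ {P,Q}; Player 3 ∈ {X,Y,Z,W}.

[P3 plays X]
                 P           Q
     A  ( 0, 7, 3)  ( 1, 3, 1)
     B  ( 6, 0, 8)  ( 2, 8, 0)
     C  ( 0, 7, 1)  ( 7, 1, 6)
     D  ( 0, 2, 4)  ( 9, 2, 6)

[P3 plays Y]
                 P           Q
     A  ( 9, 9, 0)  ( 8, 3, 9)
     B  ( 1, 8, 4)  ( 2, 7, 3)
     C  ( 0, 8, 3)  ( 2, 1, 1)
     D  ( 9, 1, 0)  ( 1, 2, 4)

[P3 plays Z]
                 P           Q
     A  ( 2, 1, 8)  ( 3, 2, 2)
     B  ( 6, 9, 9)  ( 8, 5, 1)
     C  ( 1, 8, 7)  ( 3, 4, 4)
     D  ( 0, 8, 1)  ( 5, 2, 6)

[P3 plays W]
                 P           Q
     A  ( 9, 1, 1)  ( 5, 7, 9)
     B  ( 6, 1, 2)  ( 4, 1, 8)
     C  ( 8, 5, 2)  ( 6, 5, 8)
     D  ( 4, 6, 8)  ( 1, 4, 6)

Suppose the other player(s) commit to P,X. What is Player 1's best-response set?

u_1(A vs P,X) = 0
u_1(B vs P,X) = 6
u_1(C vs P,X) = 0
u_1(D vs P,X) = 0
max payoff 6 at {B}

BR_1 = {B}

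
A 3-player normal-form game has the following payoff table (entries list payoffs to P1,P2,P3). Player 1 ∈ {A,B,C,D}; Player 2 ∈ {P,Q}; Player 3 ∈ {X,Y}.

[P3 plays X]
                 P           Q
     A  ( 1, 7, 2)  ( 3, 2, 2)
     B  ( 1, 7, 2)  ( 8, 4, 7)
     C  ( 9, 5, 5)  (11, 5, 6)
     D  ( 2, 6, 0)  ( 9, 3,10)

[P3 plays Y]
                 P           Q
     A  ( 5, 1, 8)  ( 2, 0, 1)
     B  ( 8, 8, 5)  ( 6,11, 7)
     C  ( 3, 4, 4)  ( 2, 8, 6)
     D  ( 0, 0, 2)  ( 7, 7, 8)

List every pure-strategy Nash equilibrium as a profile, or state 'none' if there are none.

NE set: (C,P,X), (C,Q,X)

(A,P,X): not NE [P1→C gives 9>1; P3→Y gives 8>2]
(A,P,Y): not NE [P1→B gives 8>5]
(A,Q,X): not NE [P1→C gives 11>3; P2→P gives 7>2]
(A,Q,Y): not NE [P1→D gives 7>2; P2→P gives 1>0; P3→X gives 2>1]
(B,P,X): not NE [P1→C gives 9>1; P3→Y gives 5>2]
(B,P,Y): not NE [P2→Q gives 11>8]
(B,Q,X): not NE [P1→C gives 11>8; P2→P gives 7>4]
(B,Q,Y): not NE [P1→D gives 7>6]
(C,P,X): NE
(C,P,Y): not NE [P1→B gives 8>3; P2→Q gives 8>4; P3→X gives 5>4]
(C,Q,X): NE
(C,Q,Y): not NE [P1→D gives 7>2]
(D,P,X): not NE [P1→C gives 9>2; P3→Y gives 2>0]
(D,P,Y): not NE [P1→B gives 8>0; P2→Q gives 7>0]
(D,Q,X): not NE [P1→C gives 11>9; P2→P gives 6>3]
(D,Q,Y): not NE [P3→X gives 10>8]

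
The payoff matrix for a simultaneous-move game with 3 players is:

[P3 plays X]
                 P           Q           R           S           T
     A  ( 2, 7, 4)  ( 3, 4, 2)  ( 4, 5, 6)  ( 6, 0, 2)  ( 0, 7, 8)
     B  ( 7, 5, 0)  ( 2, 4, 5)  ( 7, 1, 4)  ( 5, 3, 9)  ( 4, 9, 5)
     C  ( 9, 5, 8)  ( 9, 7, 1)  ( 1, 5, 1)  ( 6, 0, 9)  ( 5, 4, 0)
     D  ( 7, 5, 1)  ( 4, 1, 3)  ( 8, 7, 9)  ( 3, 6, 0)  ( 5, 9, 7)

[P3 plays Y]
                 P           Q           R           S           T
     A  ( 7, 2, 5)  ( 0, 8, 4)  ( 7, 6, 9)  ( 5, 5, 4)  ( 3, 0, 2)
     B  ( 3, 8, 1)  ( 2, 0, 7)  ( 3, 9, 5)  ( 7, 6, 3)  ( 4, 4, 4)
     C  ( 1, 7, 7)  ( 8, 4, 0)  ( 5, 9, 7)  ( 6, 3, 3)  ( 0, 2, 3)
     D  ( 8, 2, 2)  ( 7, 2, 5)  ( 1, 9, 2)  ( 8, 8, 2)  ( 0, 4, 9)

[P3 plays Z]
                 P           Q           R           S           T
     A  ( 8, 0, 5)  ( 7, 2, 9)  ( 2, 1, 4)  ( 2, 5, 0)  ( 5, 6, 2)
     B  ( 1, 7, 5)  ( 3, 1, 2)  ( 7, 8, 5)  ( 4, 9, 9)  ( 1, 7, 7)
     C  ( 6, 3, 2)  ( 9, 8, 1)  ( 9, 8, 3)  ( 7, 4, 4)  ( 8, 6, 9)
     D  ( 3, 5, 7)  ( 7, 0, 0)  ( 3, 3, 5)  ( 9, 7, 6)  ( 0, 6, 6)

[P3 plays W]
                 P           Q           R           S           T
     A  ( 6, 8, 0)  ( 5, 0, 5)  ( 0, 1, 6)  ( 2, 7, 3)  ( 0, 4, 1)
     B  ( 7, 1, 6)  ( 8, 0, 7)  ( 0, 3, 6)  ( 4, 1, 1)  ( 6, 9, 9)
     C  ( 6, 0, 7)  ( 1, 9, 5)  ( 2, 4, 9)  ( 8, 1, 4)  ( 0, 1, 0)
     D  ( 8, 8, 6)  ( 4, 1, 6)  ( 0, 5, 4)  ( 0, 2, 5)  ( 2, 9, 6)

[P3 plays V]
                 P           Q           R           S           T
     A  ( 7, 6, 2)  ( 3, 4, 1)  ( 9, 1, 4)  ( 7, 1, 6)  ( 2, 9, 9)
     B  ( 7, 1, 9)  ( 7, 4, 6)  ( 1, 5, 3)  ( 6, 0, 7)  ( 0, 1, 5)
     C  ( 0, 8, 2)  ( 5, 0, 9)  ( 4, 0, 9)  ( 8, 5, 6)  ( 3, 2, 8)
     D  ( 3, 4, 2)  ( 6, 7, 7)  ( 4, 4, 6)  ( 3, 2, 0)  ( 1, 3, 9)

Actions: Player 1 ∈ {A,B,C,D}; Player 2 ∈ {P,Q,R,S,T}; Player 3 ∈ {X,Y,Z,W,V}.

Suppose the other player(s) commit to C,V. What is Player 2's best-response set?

u_2(P vs C,V) = 8
u_2(Q vs C,V) = 0
u_2(R vs C,V) = 0
u_2(S vs C,V) = 5
u_2(T vs C,V) = 2
max payoff 8 at {P}

argmax u_2 = {P}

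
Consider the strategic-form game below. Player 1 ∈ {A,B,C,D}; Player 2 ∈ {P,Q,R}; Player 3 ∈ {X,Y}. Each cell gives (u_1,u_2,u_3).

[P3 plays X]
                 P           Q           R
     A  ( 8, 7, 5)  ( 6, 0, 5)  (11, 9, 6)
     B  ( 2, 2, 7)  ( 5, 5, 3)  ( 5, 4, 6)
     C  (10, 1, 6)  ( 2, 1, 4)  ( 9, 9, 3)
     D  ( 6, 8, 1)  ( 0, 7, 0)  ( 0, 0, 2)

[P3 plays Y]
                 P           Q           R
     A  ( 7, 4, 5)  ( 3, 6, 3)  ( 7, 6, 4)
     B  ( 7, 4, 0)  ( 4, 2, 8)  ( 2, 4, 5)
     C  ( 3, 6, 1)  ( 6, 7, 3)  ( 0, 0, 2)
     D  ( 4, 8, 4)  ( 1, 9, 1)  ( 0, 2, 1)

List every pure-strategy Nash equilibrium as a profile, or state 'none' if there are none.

Nash profiles: (A,R,X)

(A,P,X): not NE [P1→C gives 10>8; P2→R gives 9>7]
(A,P,Y): not NE [P2→R gives 6>4]
(A,Q,X): not NE [P2→R gives 9>0]
(A,Q,Y): not NE [P1→C gives 6>3; P3→X gives 5>3]
(A,R,X): NE
(A,R,Y): not NE [P3→X gives 6>4]
(B,P,X): not NE [P1→C gives 10>2; P2→Q gives 5>2]
(B,P,Y): not NE [P3→X gives 7>0]
(B,Q,X): not NE [P1→A gives 6>5; P3→Y gives 8>3]
(B,Q,Y): not NE [P1→C gives 6>4; P2→R gives 4>2]
(B,R,X): not NE [P1→A gives 11>5; P2→Q gives 5>4]
(B,R,Y): not NE [P1→A gives 7>2; P3→X gives 6>5]
(C,P,X): not NE [P2→R gives 9>1]
(C,P,Y): not NE [P1→B gives 7>3; P2→Q gives 7>6; P3→X gives 6>1]
(C,Q,X): not NE [P1→A gives 6>2; P2→R gives 9>1]
(C,Q,Y): not NE [P3→X gives 4>3]
(C,R,X): not NE [P1→A gives 11>9]
(C,R,Y): not NE [P1→A gives 7>0; P2→Q gives 7>0; P3→X gives 3>2]
(D,P,X): not NE [P1→C gives 10>6; P3→Y gives 4>1]
(D,P,Y): not NE [P1→B gives 7>4; P2→Q gives 9>8]
(D,Q,X): not NE [P1→A gives 6>0; P2→P gives 8>7; P3→Y gives 1>0]
(D,Q,Y): not NE [P1→C gives 6>1]
(D,R,X): not NE [P1→A gives 11>0; P2→P gives 8>0]
(D,R,Y): not NE [P1→A gives 7>0; P2→Q gives 9>2; P3→X gives 2>1]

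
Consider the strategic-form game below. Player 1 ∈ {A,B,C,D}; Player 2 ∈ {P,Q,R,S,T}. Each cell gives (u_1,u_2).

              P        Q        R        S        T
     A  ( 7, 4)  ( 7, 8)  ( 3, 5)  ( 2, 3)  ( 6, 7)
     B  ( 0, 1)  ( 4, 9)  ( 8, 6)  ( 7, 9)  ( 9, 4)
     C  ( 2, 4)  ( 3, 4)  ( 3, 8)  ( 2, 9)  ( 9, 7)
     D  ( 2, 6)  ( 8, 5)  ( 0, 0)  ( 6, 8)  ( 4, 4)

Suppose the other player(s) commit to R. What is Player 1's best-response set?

BR_1 = {B}

u_1(A vs R) = 3
u_1(B vs R) = 8
u_1(C vs R) = 3
u_1(D vs R) = 0
max payoff 8 at {B}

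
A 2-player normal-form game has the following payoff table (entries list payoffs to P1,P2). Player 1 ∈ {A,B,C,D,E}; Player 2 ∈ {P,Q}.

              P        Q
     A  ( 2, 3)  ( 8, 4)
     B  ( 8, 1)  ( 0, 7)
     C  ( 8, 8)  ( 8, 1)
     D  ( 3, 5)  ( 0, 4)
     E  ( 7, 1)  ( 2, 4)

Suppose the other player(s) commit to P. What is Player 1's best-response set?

u_1(A vs P) = 2
u_1(B vs P) = 8
u_1(C vs P) = 8
u_1(D vs P) = 3
u_1(E vs P) = 7
max payoff 8 at {B,C}

P1 best: {B,C}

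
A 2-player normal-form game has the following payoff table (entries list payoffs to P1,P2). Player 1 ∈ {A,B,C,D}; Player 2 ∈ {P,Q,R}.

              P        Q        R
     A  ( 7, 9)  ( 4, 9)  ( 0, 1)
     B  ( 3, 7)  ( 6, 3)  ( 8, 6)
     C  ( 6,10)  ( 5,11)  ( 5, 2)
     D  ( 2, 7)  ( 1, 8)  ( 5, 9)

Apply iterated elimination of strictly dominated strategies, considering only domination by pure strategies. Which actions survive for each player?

Survivors P1:{A,B,C} P2:{P,Q}

P1 drop D (B beats it: P:3>2 Q:6>1 R:8>5)
P2 drop R (P beats it: A:9>1 B:7>6 C:10>2)
P1→{A,B,C} P2→{P,Q}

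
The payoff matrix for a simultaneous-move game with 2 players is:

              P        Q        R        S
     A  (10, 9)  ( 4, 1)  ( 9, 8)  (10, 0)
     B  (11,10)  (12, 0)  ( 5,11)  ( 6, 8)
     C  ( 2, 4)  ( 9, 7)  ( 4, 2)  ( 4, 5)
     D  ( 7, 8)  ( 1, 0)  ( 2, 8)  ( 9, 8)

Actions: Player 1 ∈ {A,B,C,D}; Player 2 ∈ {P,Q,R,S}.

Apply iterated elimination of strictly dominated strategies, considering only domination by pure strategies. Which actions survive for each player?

P1 drop C (B beats it: P:11>2 Q:12>9 R:5>4 S:6>4)
P1 drop D (A beats it: P:10>7 Q:4>1 R:9>2 S:10>9)
P2 drop Q (P beats it: A:9>1 B:10>0)
P2 drop S (P beats it: A:9>0 B:10>8)
P1→{A,B} P2→{P,R}

Survivors P1:{A,B} P2:{P,R}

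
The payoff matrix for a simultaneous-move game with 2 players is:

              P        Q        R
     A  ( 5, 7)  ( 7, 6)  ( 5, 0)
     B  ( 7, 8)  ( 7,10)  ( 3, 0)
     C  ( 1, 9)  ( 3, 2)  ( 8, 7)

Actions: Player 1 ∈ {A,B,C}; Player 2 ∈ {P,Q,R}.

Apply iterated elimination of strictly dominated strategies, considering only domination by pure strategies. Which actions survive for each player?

Survivors P1:{A,B} P2:{P,Q}

P2 drop R (P beats it: A:7>0 B:8>0 C:9>7)
P1 drop C (A beats it: P:5>1 Q:7>3)
P1→{A,B} P2→{P,Q}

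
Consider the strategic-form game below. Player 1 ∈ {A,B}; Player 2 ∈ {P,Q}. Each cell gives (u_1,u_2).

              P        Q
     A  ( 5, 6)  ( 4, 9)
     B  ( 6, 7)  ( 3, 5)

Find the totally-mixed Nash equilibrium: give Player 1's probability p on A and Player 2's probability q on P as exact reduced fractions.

P1 indiff ⇒ q·5+(1-q)·4 = q·6+(1-q)·3 ⇒ q(-1) = (1-q)(-1) ⇒ q = 1/2
P2 indiff ⇒ p·6+(1-p)·7 = p·9+(1-p)·5 ⇒ p(-3) = (1-p)(-2) ⇒ p = 2/5

P1 mixes 2/5 on A; P2 mixes 1/2 on P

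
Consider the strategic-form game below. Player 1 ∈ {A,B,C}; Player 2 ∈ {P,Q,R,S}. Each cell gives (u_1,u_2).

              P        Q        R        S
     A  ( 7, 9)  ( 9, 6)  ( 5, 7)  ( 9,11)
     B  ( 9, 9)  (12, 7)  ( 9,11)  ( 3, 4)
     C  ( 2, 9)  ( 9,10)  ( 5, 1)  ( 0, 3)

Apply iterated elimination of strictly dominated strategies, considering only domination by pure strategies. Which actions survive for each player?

P1 drop C (B beats it: P:9>2 Q:12>9 R:9>5 S:3>0)
P2 drop Q (P beats it: A:9>6 B:9>7)
P1→{A,B} P2→{P,R,S}

IESDS → P1:{A,B} P2:{P,R,S}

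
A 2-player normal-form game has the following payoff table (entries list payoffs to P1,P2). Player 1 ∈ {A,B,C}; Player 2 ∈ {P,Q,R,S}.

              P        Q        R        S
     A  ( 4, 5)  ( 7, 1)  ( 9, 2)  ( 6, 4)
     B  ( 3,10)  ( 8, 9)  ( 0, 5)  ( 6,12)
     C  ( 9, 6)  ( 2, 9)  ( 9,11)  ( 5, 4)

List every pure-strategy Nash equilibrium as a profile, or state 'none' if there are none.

NE set: (B,S), (C,R)

(A,P): not NE [P1→C gives 9>4]
(A,Q): not NE [P1→B gives 8>7; P2→P gives 5>1]
(A,R): not NE [P2→P gives 5>2]
(A,S): not NE [P2→P gives 5>4]
(B,P): not NE [P1→C gives 9>3; P2→S gives 12>10]
(B,Q): not NE [P2→S gives 12>9]
(B,R): not NE [P1→C gives 9>0; P2→S gives 12>5]
(B,S): NE
(C,P): not NE [P2→R gives 11>6]
(C,Q): not NE [P1→B gives 8>2; P2→R gives 11>9]
(C,R): NE
(C,S): not NE [P1→B gives 6>5; P2→R gives 11>4]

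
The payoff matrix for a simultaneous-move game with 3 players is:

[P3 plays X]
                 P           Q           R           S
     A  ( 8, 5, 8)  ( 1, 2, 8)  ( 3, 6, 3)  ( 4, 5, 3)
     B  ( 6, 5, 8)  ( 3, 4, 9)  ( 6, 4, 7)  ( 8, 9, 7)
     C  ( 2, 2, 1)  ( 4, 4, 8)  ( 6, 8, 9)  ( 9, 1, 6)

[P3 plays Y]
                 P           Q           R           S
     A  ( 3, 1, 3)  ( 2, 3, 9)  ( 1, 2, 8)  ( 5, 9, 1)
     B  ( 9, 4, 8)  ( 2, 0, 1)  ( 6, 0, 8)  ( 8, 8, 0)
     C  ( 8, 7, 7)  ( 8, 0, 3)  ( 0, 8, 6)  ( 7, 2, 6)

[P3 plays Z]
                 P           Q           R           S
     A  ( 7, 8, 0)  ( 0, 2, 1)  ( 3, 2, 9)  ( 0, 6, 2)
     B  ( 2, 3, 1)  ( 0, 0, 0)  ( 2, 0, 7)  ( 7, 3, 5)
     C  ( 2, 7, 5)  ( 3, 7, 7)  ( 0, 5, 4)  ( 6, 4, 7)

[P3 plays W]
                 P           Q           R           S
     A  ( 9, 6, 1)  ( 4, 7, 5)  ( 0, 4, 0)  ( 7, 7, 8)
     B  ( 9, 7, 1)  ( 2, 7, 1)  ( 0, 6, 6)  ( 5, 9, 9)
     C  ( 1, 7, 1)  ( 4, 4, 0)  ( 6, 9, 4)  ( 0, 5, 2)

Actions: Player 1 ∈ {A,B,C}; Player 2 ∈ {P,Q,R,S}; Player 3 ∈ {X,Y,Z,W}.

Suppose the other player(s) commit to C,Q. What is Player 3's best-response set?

u_3(X vs C,Q) = 8
u_3(Y vs C,Q) = 3
u_3(Z vs C,Q) = 7
u_3(W vs C,Q) = 0
max payoff 8 at {X}

argmax u_3 = {X}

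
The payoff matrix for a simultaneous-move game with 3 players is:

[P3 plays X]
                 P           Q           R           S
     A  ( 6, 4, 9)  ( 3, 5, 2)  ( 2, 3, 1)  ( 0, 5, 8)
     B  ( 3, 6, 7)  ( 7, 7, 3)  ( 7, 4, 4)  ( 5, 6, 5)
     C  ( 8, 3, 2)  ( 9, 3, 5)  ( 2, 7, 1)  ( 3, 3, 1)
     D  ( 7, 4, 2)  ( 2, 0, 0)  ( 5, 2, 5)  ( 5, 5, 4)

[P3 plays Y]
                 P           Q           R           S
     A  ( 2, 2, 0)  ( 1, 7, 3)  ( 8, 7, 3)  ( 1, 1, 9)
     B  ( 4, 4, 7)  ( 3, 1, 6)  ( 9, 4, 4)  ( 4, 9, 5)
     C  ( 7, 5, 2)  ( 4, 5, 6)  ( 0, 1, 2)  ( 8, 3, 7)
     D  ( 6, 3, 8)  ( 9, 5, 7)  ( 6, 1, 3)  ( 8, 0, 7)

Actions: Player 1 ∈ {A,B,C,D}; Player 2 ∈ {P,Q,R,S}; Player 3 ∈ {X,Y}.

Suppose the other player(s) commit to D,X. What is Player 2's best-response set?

u_2(P vs D,X) = 4
u_2(Q vs D,X) = 0
u_2(R vs D,X) = 2
u_2(S vs D,X) = 5
max payoff 5 at {S}

BR_2 = {S}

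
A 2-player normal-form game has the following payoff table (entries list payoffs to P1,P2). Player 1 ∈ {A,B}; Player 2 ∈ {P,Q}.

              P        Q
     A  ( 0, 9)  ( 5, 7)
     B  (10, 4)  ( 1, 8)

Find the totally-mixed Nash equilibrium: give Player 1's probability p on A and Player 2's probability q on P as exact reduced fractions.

P1 indiff ⇒ q·0+(1-q)·5 = q·10+(1-q)·1 ⇒ q(-10) = (1-q)(-4) ⇒ q = 2/7
P2 indiff ⇒ p·9+(1-p)·4 = p·7+(1-p)·8 ⇒ p(2) = (1-p)(4) ⇒ p = 2/3

P1 mixes 2/3 on A; P2 mixes 2/7 on P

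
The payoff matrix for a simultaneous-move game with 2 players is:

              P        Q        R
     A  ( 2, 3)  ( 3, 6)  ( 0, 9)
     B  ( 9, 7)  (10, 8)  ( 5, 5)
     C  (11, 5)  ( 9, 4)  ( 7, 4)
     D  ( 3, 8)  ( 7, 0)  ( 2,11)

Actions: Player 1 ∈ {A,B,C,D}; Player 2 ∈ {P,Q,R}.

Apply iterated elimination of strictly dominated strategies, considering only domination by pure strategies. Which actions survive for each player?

Remaining: P1:{B,C} P2:{P,Q}

P1 drop A (B beats it: P:9>2 Q:10>3 R:5>0)
P1 drop D (B beats it: P:9>3 Q:10>7 R:5>2)
P2 drop R (P beats it: B:7>5 C:5>4)
P1→{B,C} P2→{P,Q}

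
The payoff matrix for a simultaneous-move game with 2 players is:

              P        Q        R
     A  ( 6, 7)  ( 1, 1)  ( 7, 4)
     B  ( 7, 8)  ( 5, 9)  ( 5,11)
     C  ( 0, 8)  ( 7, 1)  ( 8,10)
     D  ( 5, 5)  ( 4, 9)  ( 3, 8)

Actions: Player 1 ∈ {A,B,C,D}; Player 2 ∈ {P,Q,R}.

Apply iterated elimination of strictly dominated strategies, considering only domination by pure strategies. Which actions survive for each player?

P1 drop D (B beats it: P:7>5 Q:5>4 R:5>3)
P2 drop Q (R beats it: A:4>1 B:11>9 C:10>1)
P1→{A,B,C} P2→{P,R}

Survivors P1:{A,B,C} P2:{P,R}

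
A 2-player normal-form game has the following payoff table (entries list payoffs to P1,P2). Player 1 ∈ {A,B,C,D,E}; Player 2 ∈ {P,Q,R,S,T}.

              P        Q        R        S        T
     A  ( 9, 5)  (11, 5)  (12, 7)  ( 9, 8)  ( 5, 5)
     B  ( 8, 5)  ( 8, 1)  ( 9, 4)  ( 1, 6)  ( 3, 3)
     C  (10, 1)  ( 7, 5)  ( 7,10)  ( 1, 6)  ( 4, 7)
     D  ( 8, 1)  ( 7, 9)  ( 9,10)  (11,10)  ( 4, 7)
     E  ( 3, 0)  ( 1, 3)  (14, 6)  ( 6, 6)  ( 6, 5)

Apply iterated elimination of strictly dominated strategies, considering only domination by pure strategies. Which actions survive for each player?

P1 drop B (A beats it: P:9>8 Q:11>8 R:12>9 S:9>1 T:5>3)
P2 drop P (R beats it: A:7>5 C:10>1 D:10>1 E:6>0)
P1 drop C (A beats it: Q:11>7 R:12>7 S:9>1 T:5>4)
P2 drop Q (R beats it: A:7>5 D:10>9 E:6>3)
P2 drop T (R beats it: A:7>5 D:10>7 E:6>5)
P1→{A,D,E} P2→{R,S}

IESDS → P1:{A,D,E} P2:{R,S}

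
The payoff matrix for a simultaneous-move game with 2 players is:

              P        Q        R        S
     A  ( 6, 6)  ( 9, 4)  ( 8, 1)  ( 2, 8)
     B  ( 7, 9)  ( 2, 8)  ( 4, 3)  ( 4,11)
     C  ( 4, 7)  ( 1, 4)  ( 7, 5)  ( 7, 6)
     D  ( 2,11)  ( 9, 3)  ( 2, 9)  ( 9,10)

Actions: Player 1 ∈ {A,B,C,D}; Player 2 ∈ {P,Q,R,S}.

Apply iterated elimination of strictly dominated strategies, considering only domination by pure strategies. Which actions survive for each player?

P2 drop Q (P beats it: A:6>4 B:9>8 C:7>4 D:11>3)
P2 drop R (P beats it: A:6>1 B:9>3 C:7>5 D:11>9)
P1 drop A (B beats it: P:7>6 S:4>2)
P1→{B,C,D} P2→{P,S}

IESDS → P1:{B,C,D} P2:{P,S}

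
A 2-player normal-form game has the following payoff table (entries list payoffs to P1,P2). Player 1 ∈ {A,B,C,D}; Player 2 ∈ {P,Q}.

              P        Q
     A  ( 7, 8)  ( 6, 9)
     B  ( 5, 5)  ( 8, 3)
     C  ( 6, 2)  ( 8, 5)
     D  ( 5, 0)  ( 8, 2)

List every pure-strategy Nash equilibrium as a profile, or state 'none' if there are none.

PSNE = {(C,Q), (D,Q)}

(A,P): not NE [P2→Q gives 9>8]
(A,Q): not NE [P1→D gives 8>6]
(B,P): not NE [P1→A gives 7>5]
(B,Q): not NE [P2→P gives 5>3]
(C,P): not NE [P1→A gives 7>6; P2→Q gives 5>2]
(C,Q): NE
(D,P): not NE [P1→A gives 7>5; P2→Q gives 2>0]
(D,Q): NE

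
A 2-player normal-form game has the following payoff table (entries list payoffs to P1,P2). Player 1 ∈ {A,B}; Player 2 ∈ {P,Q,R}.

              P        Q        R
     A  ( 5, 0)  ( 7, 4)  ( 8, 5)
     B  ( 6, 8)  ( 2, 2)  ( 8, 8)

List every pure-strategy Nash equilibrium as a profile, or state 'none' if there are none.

(A,P): not NE [P1→B gives 6>5; P2→R gives 5>0]
(A,Q): not NE [P2→R gives 5>4]
(A,R): NE
(B,P): NE
(B,Q): not NE [P1→A gives 7>2; P2→R gives 8>2]
(B,R): NE

PSNE = {(A,R), (B,P), (B,R)}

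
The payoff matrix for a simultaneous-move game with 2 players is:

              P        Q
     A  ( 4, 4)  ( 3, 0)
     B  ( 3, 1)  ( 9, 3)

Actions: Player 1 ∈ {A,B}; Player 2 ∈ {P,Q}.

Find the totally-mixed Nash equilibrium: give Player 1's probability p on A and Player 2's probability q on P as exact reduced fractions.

(p,q) = (1/3, 6/7)

P1 indiff ⇒ q·4+(1-q)·3 = q·3+(1-q)·9 ⇒ q(1) = (1-q)(6) ⇒ q = 6/7
P2 indiff ⇒ p·4+(1-p)·1 = p·0+(1-p)·3 ⇒ p(4) = (1-p)(2) ⇒ p = 1/3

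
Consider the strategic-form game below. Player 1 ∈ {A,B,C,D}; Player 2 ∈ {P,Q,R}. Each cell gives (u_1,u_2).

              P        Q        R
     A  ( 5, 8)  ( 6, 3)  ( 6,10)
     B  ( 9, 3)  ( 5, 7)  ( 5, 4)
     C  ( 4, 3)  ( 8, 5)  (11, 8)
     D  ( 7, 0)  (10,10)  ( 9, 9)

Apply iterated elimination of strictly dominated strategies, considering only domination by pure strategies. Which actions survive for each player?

P1 drop A (D beats it: P:7>5 Q:10>6 R:9>6)
P2 drop P (Q beats it: B:7>3 C:5>3 D:10>0)
P1 drop B (C beats it: Q:8>5 R:11>5)
P1→{C,D} P2→{Q,R}

Survivors P1:{C,D} P2:{Q,R}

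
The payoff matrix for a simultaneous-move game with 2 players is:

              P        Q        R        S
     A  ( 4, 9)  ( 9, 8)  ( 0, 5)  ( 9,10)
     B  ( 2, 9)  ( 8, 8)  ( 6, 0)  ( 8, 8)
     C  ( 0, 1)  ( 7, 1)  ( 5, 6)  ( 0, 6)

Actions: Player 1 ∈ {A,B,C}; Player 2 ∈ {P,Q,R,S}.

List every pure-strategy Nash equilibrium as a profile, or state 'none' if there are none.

(A,P): not NE [P2→S gives 10>9]
(A,Q): not NE [P2→S gives 10>8]
(A,R): not NE [P1→B gives 6>0; P2→S gives 10>5]
(A,S): NE
(B,P): not NE [P1→A gives 4>2]
(B,Q): not NE [P1→A gives 9>8; P2→P gives 9>8]
(B,R): not NE [P2→P gives 9>0]
(B,S): not NE [P1→A gives 9>8; P2→P gives 9>8]
(C,P): not NE [P1→A gives 4>0; P2→S gives 6>1]
(C,Q): not NE [P1→A gives 9>7; P2→S gives 6>1]
(C,R): not NE [P1→B gives 6>5]
(C,S): not NE [P1→A gives 9>0]

PSNE = {(A,S)}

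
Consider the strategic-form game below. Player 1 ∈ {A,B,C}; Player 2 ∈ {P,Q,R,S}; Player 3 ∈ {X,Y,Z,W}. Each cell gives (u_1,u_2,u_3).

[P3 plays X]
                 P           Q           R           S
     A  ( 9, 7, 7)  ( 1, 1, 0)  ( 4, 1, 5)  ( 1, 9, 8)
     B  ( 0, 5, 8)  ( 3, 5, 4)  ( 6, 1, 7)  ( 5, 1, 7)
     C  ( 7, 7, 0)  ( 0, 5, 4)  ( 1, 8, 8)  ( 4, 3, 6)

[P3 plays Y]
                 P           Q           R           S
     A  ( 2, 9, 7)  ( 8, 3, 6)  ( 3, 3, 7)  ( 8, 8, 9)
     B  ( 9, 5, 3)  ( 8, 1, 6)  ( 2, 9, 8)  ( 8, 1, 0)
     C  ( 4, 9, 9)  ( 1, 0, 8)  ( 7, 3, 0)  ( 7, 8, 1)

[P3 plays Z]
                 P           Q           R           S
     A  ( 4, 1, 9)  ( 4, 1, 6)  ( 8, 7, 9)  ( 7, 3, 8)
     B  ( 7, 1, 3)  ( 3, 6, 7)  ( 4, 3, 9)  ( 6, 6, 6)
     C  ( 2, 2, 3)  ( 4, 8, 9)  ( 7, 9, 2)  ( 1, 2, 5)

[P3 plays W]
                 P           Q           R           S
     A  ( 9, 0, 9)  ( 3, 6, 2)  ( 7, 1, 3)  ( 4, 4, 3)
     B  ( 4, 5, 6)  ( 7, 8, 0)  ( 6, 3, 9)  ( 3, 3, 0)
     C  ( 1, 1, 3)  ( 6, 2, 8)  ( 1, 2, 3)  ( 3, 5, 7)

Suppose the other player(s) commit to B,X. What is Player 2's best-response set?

u_2(P vs B,X) = 5
u_2(Q vs B,X) = 5
u_2(R vs B,X) = 1
u_2(S vs B,X) = 1
max payoff 5 at {P,Q}

P2 best: {P,Q}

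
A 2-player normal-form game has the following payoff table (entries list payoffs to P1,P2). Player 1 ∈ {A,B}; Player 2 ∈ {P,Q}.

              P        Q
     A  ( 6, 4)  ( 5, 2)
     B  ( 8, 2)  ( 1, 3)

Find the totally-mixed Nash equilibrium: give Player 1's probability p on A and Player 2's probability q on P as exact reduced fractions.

P1 mixes 1/3 on A; P2 mixes 2/3 on P

P1 indiff ⇒ q·6+(1-q)·5 = q·8+(1-q)·1 ⇒ q(-2) = (1-q)(-4) ⇒ q = 2/3
P2 indiff ⇒ p·4+(1-p)·2 = p·2+(1-p)·3 ⇒ p(2) = (1-p)(1) ⇒ p = 1/3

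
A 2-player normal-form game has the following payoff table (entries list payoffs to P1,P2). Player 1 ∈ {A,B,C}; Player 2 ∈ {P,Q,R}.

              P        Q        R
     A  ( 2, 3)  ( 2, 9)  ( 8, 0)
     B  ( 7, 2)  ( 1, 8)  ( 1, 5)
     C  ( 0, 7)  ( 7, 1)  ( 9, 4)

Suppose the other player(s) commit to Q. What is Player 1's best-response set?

BR_1 = {C}

u_1(A vs Q) = 2
u_1(B vs Q) = 1
u_1(C vs Q) = 7
max payoff 7 at {C}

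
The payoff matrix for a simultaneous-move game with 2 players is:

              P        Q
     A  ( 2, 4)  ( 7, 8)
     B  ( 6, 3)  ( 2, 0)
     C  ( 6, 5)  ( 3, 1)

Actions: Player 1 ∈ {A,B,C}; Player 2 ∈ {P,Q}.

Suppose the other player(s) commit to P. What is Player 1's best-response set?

argmax u_1 = {B,C}

u_1(A vs P) = 2
u_1(B vs P) = 6
u_1(C vs P) = 6
max payoff 6 at {B,C}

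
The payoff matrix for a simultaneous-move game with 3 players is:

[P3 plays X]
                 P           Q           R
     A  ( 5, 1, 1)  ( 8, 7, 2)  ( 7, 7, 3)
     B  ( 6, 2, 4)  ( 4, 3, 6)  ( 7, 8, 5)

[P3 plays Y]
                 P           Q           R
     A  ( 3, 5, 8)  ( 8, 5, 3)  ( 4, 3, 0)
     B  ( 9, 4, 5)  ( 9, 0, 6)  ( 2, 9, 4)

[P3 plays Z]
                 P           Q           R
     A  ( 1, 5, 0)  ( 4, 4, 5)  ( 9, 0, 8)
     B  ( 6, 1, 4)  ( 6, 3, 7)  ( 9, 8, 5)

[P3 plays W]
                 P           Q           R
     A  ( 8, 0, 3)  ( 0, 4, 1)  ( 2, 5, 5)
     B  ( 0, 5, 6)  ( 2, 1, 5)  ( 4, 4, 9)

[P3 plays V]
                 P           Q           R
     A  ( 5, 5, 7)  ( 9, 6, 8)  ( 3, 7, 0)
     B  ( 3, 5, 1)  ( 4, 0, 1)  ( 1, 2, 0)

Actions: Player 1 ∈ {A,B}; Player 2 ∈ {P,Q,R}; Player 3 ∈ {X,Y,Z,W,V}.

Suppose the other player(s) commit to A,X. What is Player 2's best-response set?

u_2(P vs A,X) = 1
u_2(Q vs A,X) = 7
u_2(R vs A,X) = 7
max payoff 7 at {Q,R}

BR_2 = {Q,R}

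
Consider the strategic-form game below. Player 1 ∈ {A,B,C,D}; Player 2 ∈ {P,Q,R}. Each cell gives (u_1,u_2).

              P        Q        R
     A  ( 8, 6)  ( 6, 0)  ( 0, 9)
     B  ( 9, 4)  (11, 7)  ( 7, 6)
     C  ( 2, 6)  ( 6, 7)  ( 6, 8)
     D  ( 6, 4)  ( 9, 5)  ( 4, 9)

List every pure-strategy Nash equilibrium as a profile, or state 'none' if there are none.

(A,P): not NE [P1→B gives 9>8; P2→R gives 9>6]
(A,Q): not NE [P1→B gives 11>6; P2→R gives 9>0]
(A,R): not NE [P1→B gives 7>0]
(B,P): not NE [P2→Q gives 7>4]
(B,Q): NE
(B,R): not NE [P2→Q gives 7>6]
(C,P): not NE [P1→B gives 9>2; P2→R gives 8>6]
(C,Q): not NE [P1→B gives 11>6; P2→R gives 8>7]
(C,R): not NE [P1→B gives 7>6]
(D,P): not NE [P1→B gives 9>6; P2→R gives 9>4]
(D,Q): not NE [P1→B gives 11>9; P2→R gives 9>5]
(D,R): not NE [P1→B gives 7>4]

PSNE = {(B,Q)}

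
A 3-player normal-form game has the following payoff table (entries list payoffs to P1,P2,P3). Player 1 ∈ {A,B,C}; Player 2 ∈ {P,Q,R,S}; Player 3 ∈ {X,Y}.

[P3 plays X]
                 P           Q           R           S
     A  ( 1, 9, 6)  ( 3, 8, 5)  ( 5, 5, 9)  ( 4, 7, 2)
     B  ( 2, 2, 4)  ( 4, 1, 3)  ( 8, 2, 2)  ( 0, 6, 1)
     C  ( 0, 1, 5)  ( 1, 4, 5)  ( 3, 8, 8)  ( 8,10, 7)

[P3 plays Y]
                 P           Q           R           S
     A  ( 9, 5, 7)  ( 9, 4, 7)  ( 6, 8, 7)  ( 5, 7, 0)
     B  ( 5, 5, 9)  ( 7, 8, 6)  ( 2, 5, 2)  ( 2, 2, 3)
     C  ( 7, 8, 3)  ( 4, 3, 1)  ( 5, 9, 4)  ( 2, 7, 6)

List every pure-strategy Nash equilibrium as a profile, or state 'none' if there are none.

(A,P,X): not NE [P1→B gives 2>1; P3→Y gives 7>6]
(A,P,Y): not NE [P2→R gives 8>5]
(A,Q,X): not NE [P1→B gives 4>3; P2→P gives 9>8; P3→Y gives 7>5]
(A,Q,Y): not NE [P2→R gives 8>4]
(A,R,X): not NE [P1→B gives 8>5; P2→P gives 9>5]
(A,R,Y): not NE [P3→X gives 9>7]
(A,S,X): not NE [P1→C gives 8>4; P2→P gives 9>7]
(A,S,Y): not NE [P2→R gives 8>7; P3→X gives 2>0]
(B,P,X): not NE [P2→S gives 6>2; P3→Y gives 9>4]
(B,P,Y): not NE [P1→A gives 9>5; P2→Q gives 8>5]
(B,Q,X): not NE [P2→S gives 6>1; P3→Y gives 6>3]
(B,Q,Y): not NE [P1→A gives 9>7]
(B,R,X): not NE [P2→S gives 6>2]
(B,R,Y): not NE [P1→A gives 6>2; P2→Q gives 8>5]
(B,S,X): not NE [P1→C gives 8>0; P3→Y gives 3>1]
(B,S,Y): not NE [P1→A gives 5>2; P2→Q gives 8>2]
(C,P,X): not NE [P1→B gives 2>0; P2→S gives 10>1]
(C,P,Y): not NE [P1→A gives 9>7; P2→R gives 9>8; P3→X gives 5>3]
(C,Q,X): not NE [P1→B gives 4>1; P2→S gives 10>4]
(C,Q,Y): not NE [P1→A gives 9>4; P2→R gives 9>3; P3→X gives 5>1]
(C,R,X): not NE [P1→B gives 8>3; P2→S gives 10>8]
(C,R,Y): not NE [P1→A gives 6>5; P3→X gives 8>4]
(C,S,X): NE
(C,S,Y): not NE [P1→A gives 5>2; P2→R gives 9>7; P3→X gives 7>6]

PSNE = {(C,S,X)}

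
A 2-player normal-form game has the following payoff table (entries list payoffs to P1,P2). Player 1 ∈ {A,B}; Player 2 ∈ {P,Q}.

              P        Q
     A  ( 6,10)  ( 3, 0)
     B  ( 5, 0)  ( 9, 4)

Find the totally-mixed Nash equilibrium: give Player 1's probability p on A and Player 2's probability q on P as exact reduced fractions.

P1 indiff ⇒ q·6+(1-q)·3 = q·5+(1-q)·9 ⇒ q(1) = (1-q)(6) ⇒ q = 6/7
P2 indiff ⇒ p·10+(1-p)·0 = p·0+(1-p)·4 ⇒ p(10) = (1-p)(4) ⇒ p = 2/7

p=2/7, q=6/7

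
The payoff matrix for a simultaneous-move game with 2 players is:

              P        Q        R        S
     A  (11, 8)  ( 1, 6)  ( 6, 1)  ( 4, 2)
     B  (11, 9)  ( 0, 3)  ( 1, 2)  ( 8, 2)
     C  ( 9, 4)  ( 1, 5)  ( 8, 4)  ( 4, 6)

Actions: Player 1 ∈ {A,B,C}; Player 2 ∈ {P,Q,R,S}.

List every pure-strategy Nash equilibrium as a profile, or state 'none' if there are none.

(A,P): NE
(A,Q): not NE [P2→P gives 8>6]
(A,R): not NE [P1→C gives 8>6; P2→P gives 8>1]
(A,S): not NE [P1→B gives 8>4; P2→P gives 8>2]
(B,P): NE
(B,Q): not NE [P1→C gives 1>0; P2→P gives 9>3]
(B,R): not NE [P1→C gives 8>1; P2→P gives 9>2]
(B,S): not NE [P2→P gives 9>2]
(C,P): not NE [P1→B gives 11>9; P2→S gives 6>4]
(C,Q): not NE [P2→S gives 6>5]
(C,R): not NE [P2→S gives 6>4]
(C,S): not NE [P1→B gives 8>4]

NE set: (A,P), (B,P)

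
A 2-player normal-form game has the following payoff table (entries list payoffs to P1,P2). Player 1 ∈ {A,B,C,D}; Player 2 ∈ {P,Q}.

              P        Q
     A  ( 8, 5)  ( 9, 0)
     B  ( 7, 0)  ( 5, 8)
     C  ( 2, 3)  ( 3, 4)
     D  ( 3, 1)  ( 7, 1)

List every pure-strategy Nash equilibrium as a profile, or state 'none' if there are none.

PSNE = {(A,P)}

(A,P): NE
(A,Q): not NE [P2→P gives 5>0]
(B,P): not NE [P1→A gives 8>7; P2→Q gives 8>0]
(B,Q): not NE [P1→A gives 9>5]
(C,P): not NE [P1→A gives 8>2; P2→Q gives 4>3]
(C,Q): not NE [P1→A gives 9>3]
(D,P): not NE [P1→A gives 8>3]
(D,Q): not NE [P1→A gives 9>7]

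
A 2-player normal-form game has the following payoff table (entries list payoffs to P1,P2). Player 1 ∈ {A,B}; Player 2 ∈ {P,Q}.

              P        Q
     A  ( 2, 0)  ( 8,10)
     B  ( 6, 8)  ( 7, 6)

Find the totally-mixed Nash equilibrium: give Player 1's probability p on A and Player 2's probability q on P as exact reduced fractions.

P1 mixes 1/6 on A; P2 mixes 1/5 on P

P1 indiff ⇒ q·2+(1-q)·8 = q·6+(1-q)·7 ⇒ q(-4) = (1-q)(-1) ⇒ q = 1/5
P2 indiff ⇒ p·0+(1-p)·8 = p·10+(1-p)·6 ⇒ p(-10) = (1-p)(-2) ⇒ p = 1/6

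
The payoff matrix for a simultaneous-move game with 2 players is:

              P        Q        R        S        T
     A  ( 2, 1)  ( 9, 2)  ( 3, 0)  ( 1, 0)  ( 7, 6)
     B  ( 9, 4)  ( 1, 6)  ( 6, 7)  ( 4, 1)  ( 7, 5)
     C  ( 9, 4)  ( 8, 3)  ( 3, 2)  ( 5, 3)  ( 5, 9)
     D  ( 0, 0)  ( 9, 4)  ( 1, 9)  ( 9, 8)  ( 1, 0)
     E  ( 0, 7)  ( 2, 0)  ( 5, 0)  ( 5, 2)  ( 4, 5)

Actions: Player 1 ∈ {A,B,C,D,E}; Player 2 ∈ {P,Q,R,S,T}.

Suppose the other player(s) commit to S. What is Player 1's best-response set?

BR_1 = {D}

u_1(A vs S) = 1
u_1(B vs S) = 4
u_1(C vs S) = 5
u_1(D vs S) = 9
u_1(E vs S) = 5
max payoff 9 at {D}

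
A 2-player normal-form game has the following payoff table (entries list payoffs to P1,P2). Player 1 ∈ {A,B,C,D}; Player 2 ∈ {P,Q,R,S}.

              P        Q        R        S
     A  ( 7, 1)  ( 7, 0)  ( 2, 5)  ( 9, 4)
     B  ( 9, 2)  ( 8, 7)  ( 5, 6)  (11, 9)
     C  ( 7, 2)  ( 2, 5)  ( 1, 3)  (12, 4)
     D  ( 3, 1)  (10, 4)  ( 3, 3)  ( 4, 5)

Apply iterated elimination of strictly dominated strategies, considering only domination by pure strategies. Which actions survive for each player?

P1 drop A (B beats it: P:9>7 Q:8>7 R:5>2 S:11>9)
P2 drop P (Q beats it: B:7>2 C:5>2 D:4>1)
P2 drop R (Q beats it: B:7>6 C:5>3 D:4>3)
P1→{B,C,D} P2→{Q,S}

Survivors P1:{B,C,D} P2:{Q,S}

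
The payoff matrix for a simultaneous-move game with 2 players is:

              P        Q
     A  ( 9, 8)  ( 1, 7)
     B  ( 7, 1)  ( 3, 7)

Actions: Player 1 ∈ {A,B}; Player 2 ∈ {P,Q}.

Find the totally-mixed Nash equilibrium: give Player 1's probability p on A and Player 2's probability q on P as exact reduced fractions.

p=6/7, q=1/2

P1 indiff ⇒ q·9+(1-q)·1 = q·7+(1-q)·3 ⇒ q(2) = (1-q)(2) ⇒ q = 1/2
P2 indiff ⇒ p·8+(1-p)·1 = p·7+(1-p)·7 ⇒ p(1) = (1-p)(6) ⇒ p = 6/7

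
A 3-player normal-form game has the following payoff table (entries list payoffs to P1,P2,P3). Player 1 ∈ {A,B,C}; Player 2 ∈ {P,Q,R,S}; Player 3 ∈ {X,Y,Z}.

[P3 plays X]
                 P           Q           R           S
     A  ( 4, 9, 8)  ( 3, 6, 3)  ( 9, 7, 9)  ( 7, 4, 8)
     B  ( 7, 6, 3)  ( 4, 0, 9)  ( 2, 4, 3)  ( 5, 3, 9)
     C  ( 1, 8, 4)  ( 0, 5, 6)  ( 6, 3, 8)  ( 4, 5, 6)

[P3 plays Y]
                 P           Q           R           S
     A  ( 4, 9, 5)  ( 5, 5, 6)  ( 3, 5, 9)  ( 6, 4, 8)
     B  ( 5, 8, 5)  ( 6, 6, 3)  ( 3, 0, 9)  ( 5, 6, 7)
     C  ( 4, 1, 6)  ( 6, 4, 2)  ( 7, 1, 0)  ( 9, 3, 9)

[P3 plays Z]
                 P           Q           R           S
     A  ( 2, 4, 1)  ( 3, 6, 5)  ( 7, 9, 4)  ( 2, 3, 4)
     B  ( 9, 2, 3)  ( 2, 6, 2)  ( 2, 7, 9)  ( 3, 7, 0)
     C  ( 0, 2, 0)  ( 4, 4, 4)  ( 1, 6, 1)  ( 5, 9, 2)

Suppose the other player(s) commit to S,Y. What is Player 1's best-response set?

P1 best: {C}

u_1(A vs S,Y) = 6
u_1(B vs S,Y) = 5
u_1(C vs S,Y) = 9
max payoff 9 at {C}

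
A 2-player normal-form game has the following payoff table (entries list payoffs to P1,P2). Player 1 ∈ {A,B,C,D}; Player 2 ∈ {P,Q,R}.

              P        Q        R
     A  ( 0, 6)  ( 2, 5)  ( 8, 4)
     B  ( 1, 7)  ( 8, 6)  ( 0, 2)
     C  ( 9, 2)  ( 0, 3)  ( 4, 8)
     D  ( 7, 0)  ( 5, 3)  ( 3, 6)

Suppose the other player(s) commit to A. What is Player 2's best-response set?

BR_2 = {P}

u_2(P vs A) = 6
u_2(Q vs A) = 5
u_2(R vs A) = 4
max payoff 6 at {P}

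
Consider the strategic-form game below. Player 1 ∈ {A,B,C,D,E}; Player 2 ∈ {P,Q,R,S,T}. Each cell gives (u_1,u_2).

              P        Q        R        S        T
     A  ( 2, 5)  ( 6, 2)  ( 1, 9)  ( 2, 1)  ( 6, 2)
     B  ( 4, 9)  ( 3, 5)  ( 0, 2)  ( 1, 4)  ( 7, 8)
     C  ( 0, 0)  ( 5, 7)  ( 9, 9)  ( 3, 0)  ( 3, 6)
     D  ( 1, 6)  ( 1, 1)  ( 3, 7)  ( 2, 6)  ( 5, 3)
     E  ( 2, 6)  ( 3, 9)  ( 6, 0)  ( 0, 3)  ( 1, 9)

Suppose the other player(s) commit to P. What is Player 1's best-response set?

BR_1 = {B}

u_1(A vs P) = 2
u_1(B vs P) = 4
u_1(C vs P) = 0
u_1(D vs P) = 1
u_1(E vs P) = 2
max payoff 4 at {B}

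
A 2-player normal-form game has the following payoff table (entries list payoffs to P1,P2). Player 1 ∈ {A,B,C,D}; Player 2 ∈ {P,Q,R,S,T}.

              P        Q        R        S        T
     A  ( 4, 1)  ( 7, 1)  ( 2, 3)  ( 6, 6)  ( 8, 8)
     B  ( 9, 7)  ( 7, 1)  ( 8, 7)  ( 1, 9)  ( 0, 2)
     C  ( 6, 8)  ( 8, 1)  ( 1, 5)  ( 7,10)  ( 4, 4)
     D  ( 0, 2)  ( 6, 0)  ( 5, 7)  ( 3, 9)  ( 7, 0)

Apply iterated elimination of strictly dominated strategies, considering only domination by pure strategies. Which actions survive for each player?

IESDS → P1:{A,C} P2:{S,T}

P2 drop P (S beats it: A:6>1 B:9>7 C:10>8 D:9>2)
P2 drop Q (R beats it: A:3>1 B:7>1 C:5>1 D:7>0)
P2 drop R (S beats it: A:6>3 B:9>7 C:10>5 D:9>7)
P1 drop B (A beats it: S:6>1 T:8>0)
P1 drop D (A beats it: S:6>3 T:8>7)
P1→{A,C} P2→{S,T}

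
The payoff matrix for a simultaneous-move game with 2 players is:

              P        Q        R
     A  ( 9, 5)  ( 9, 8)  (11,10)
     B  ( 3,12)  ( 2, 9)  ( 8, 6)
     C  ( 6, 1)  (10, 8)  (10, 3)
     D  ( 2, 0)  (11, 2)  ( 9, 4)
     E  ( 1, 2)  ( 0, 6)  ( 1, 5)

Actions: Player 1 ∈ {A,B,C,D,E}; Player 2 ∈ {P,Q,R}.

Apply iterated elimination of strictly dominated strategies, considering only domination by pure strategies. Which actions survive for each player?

IESDS → P1:{A,C,D} P2:{Q,R}

P1 drop B (A beats it: P:9>3 Q:9>2 R:11>8)
P1 drop E (A beats it: P:9>1 Q:9>0 R:11>1)
P2 drop P (Q beats it: A:8>5 C:8>1 D:2>0)
P1→{A,C,D} P2→{Q,R}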